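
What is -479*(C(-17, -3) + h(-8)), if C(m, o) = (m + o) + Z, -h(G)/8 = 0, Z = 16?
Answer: 1916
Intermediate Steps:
h(G) = 0 (h(G) = -8*0 = 0)
C(m, o) = 16 + m + o (C(m, o) = (m + o) + 16 = 16 + m + o)
-479*(C(-17, -3) + h(-8)) = -479*((16 - 17 - 3) + 0) = -479*(-4 + 0) = -479*(-4) = 1916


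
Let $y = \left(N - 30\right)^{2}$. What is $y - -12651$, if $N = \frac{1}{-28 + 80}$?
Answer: $\frac{36638785}{2704} \approx 13550.0$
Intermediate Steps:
$N = \frac{1}{52} \approx 0.019231$
$y = \frac{2430481}{2704}$ ($y = \left(\frac{1}{52} - 30\right)^{2} = \left(- \frac{1559}{52}\right)^{2} = \frac{2430481}{2704} \approx 898.85$)
$y - -12651 = \frac{2430481}{2704} - -12651 = \frac{2430481}{2704} + 12651 = \frac{36638785}{2704}$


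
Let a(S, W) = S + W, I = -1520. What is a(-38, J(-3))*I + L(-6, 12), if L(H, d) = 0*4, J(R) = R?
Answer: 62320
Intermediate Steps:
L(H, d) = 0
a(-38, J(-3))*I + L(-6, 12) = (-38 - 3)*(-1520) + 0 = -41*(-1520) + 0 = 62320 + 0 = 62320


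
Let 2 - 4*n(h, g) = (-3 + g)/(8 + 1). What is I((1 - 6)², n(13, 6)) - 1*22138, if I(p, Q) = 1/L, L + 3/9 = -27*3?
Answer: -5401675/244 ≈ -22138.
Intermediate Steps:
L = -244/3 (L = -⅓ - 27*3 = -⅓ - 81 = -244/3 ≈ -81.333)
n(h, g) = 7/12 - g/36 (n(h, g) = ½ - (-3 + g)/(4*(8 + 1)) = ½ - (-3 + g)/(4*9) = ½ - (-⅓ + g/9)/4 = ½ + (1/12 - g/36) = 7/12 - g/36)
I(p, Q) = -3/244 (I(p, Q) = 1/(-244/3) = -3/244)
I((1 - 6)², n(13, 6)) - 1*22138 = -3/244 - 1*22138 = -3/244 - 22138 = -5401675/244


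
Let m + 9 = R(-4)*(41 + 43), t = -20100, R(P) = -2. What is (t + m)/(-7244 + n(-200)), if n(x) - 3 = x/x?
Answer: 20277/7240 ≈ 2.8007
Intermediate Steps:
n(x) = 4 (n(x) = 3 + x/x = 3 + 1 = 4)
m = -177 (m = -9 - 2*(41 + 43) = -9 - 2*84 = -9 - 168 = -177)
(t + m)/(-7244 + n(-200)) = (-20100 - 177)/(-7244 + 4) = -20277/(-7240) = -20277*(-1/7240) = 20277/7240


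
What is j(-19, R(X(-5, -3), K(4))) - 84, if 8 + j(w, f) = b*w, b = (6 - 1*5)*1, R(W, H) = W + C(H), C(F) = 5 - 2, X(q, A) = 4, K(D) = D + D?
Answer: -111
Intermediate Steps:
K(D) = 2*D
C(F) = 3
R(W, H) = 3 + W (R(W, H) = W + 3 = 3 + W)
b = 1 (b = (6 - 5)*1 = 1*1 = 1)
j(w, f) = -8 + w (j(w, f) = -8 + 1*w = -8 + w)
j(-19, R(X(-5, -3), K(4))) - 84 = (-8 - 19) - 84 = -27 - 84 = -111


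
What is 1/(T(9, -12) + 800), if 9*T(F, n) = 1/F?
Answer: 81/64801 ≈ 0.0012500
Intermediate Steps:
T(F, n) = 1/(9*F)
1/(T(9, -12) + 800) = 1/((⅑)/9 + 800) = 1/((⅑)*(⅑) + 800) = 1/(1/81 + 800) = 1/(64801/81) = 81/64801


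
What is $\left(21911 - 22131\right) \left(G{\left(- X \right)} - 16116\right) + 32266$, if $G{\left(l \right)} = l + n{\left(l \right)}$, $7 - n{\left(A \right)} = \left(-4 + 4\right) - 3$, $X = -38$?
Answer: $3567226$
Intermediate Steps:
$n{\left(A \right)} = 10$ ($n{\left(A \right)} = 7 - \left(\left(-4 + 4\right) - 3\right) = 7 - \left(0 - 3\right) = 7 - -3 = 7 + 3 = 10$)
$G{\left(l \right)} = 10 + l$ ($G{\left(l \right)} = l + 10 = 10 + l$)
$\left(21911 - 22131\right) \left(G{\left(- X \right)} - 16116\right) + 32266 = \left(21911 - 22131\right) \left(\left(10 - -38\right) - 16116\right) + 32266 = - 220 \left(\left(10 + 38\right) - 16116\right) + 32266 = - 220 \left(48 - 16116\right) + 32266 = \left(-220\right) \left(-16068\right) + 32266 = 3534960 + 32266 = 3567226$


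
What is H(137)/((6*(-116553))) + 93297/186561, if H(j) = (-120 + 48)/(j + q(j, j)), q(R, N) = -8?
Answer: 17317951541/34629722297 ≈ 0.50009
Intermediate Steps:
H(j) = -72/(-8 + j) (H(j) = (-120 + 48)/(j - 8) = -72/(-8 + j))
H(137)/((6*(-116553))) + 93297/186561 = (-72/(-8 + 137))/((6*(-116553))) + 93297/186561 = -72/129/(-699318) + 93297*(1/186561) = -72*1/129*(-1/699318) + 31099/62187 = -24/43*(-1/699318) + 31099/62187 = 4/5011779 + 31099/62187 = 17317951541/34629722297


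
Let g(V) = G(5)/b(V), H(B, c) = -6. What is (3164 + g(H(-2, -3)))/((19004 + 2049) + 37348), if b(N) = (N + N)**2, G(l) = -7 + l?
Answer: 227807/4204872 ≈ 0.054177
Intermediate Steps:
b(N) = 4*N**2 (b(N) = (2*N)**2 = 4*N**2)
g(V) = -1/(2*V**2) (g(V) = (-7 + 5)/((4*V**2)) = -1/(2*V**2))
(3164 + g(H(-2, -3)))/((19004 + 2049) + 37348) = (3164 - 1/2/(-6)**2)/((19004 + 2049) + 37348) = (3164 - 1/2*1/36)/(21053 + 37348) = (3164 - 1/72)/58401 = (227807/72)*(1/58401) = 227807/4204872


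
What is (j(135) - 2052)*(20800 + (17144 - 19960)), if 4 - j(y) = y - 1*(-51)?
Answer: -40176256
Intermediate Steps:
j(y) = -47 - y (j(y) = 4 - (y - 1*(-51)) = 4 - (y + 51) = 4 - (51 + y) = 4 + (-51 - y) = -47 - y)
(j(135) - 2052)*(20800 + (17144 - 19960)) = ((-47 - 1*135) - 2052)*(20800 + (17144 - 19960)) = ((-47 - 135) - 2052)*(20800 - 2816) = (-182 - 2052)*17984 = -2234*17984 = -40176256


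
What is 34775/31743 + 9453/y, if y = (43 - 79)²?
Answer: 12782777/1523664 ≈ 8.3895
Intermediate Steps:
y = 1296 (y = (-36)² = 1296)
34775/31743 + 9453/y = 34775/31743 + 9453/1296 = 34775*(1/31743) + 9453*(1/1296) = 34775/31743 + 3151/432 = 12782777/1523664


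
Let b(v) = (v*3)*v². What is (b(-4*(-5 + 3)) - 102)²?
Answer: 2056356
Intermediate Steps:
b(v) = 3*v³ (b(v) = (3*v)*v² = 3*v³)
(b(-4*(-5 + 3)) - 102)² = (3*(-4*(-5 + 3))³ - 102)² = (3*(-4*(-2))³ - 102)² = (3*8³ - 102)² = (3*512 - 102)² = (1536 - 102)² = 1434² = 2056356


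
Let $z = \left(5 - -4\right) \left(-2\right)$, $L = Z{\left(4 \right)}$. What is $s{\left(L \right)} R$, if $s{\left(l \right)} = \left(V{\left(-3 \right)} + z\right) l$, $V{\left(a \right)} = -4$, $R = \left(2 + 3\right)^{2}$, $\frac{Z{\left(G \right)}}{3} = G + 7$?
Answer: $-18150$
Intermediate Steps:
$Z{\left(G \right)} = 21 + 3 G$ ($Z{\left(G \right)} = 3 \left(G + 7\right) = 3 \left(7 + G\right) = 21 + 3 G$)
$L = 33$ ($L = 21 + 3 \cdot 4 = 21 + 12 = 33$)
$R = 25$ ($R = 5^{2} = 25$)
$z = -18$ ($z = \left(5 + 4\right) \left(-2\right) = 9 \left(-2\right) = -18$)
$s{\left(l \right)} = - 22 l$ ($s{\left(l \right)} = \left(-4 - 18\right) l = - 22 l$)
$s{\left(L \right)} R = \left(-22\right) 33 \cdot 25 = \left(-726\right) 25 = -18150$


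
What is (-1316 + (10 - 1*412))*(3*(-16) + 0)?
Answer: 82464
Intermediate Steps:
(-1316 + (10 - 1*412))*(3*(-16) + 0) = (-1316 + (10 - 412))*(-48 + 0) = (-1316 - 402)*(-48) = -1718*(-48) = 82464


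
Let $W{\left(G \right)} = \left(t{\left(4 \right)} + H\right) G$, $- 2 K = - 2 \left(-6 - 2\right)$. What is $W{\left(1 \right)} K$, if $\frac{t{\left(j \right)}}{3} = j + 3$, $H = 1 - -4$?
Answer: $-208$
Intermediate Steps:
$K = -8$ ($K = - \frac{\left(-2\right) \left(-6 - 2\right)}{2} = - \frac{\left(-2\right) \left(-8\right)}{2} = \left(- \frac{1}{2}\right) 16 = -8$)
$H = 5$ ($H = 1 + 4 = 5$)
$t{\left(j \right)} = 9 + 3 j$ ($t{\left(j \right)} = 3 \left(j + 3\right) = 3 \left(3 + j\right) = 9 + 3 j$)
$W{\left(G \right)} = 26 G$ ($W{\left(G \right)} = \left(\left(9 + 3 \cdot 4\right) + 5\right) G = \left(\left(9 + 12\right) + 5\right) G = \left(21 + 5\right) G = 26 G$)
$W{\left(1 \right)} K = 26 \cdot 1 \left(-8\right) = 26 \left(-8\right) = -208$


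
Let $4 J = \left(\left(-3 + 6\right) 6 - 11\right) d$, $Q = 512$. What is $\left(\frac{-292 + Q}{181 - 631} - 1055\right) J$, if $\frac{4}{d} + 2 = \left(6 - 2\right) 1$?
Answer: $- \frac{332479}{90} \approx -3694.2$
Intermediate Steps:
$d = 2$ ($d = \frac{4}{-2 + \left(6 - 2\right) 1} = \frac{4}{-2 + 4 \cdot 1} = \frac{4}{-2 + 4} = \frac{4}{2} = 4 \cdot \frac{1}{2} = 2$)
$J = \frac{7}{2}$ ($J = \frac{\left(\left(-3 + 6\right) 6 - 11\right) 2}{4} = \frac{\left(3 \cdot 6 - 11\right) 2}{4} = \frac{\left(18 - 11\right) 2}{4} = \frac{7 \cdot 2}{4} = \frac{1}{4} \cdot 14 = \frac{7}{2} \approx 3.5$)
$\left(\frac{-292 + Q}{181 - 631} - 1055\right) J = \left(\frac{-292 + 512}{181 - 631} - 1055\right) \frac{7}{2} = \left(\frac{220}{-450} - 1055\right) \frac{7}{2} = \left(220 \left(- \frac{1}{450}\right) - 1055\right) \frac{7}{2} = \left(- \frac{22}{45} - 1055\right) \frac{7}{2} = \left(- \frac{47497}{45}\right) \frac{7}{2} = - \frac{332479}{90}$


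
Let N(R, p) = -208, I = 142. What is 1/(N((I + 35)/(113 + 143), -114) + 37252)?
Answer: 1/37044 ≈ 2.6995e-5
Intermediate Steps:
1/(N((I + 35)/(113 + 143), -114) + 37252) = 1/(-208 + 37252) = 1/37044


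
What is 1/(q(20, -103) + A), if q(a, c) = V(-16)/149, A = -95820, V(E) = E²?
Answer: -149/14276924 ≈ -1.0436e-5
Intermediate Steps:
q(a, c) = 256/149 (q(a, c) = (-16)²/149 = 256*(1/149) = 256/149)
1/(q(20, -103) + A) = 1/(256/149 - 95820) = 1/(-14276924/149) = -149/14276924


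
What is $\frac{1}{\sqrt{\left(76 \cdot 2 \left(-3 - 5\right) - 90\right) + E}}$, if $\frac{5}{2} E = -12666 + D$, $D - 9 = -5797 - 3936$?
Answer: $- \frac{i \sqrt{10262}}{10262} \approx - 0.0098715 i$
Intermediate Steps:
$D = -9724$ ($D = 9 - 9733 = -9724$)
$E = -8956$ ($E = \frac{2 \left(-12666 - 9724\right)}{5} = \frac{2}{5} \left(-22390\right) = -8956$)
$\frac{1}{\sqrt{\left(76 \cdot 2 \left(-3 - 5\right) - 90\right) + E}} = \frac{1}{\sqrt{\left(76 \cdot 2 \left(-3 - 5\right) - 90\right) - 8956}} = \frac{1}{\sqrt{\left(76 \cdot 2 \left(-8\right) - 90\right) - 8956}} = \frac{1}{\sqrt{\left(76 \left(-16\right) - 90\right) - 8956}} = \frac{1}{\sqrt{\left(-1216 - 90\right) - 8956}} = \frac{1}{\sqrt{-1306 - 8956}} = \frac{1}{\sqrt{-10262}} = \frac{1}{i \sqrt{10262}} = - \frac{i \sqrt{10262}}{10262}$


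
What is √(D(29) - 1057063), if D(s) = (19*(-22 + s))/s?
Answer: 7*I*√18142574/29 ≈ 1028.1*I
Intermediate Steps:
D(s) = (-418 + 19*s)/s
√(D(29) - 1057063) = √((19 - 418/29) - 1057063) = √(133/29 - 1057063) = √(-30654694/29) = 7*I*√18142574/29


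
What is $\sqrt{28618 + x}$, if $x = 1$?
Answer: $\sqrt{28619} \approx 169.17$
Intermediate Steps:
$\sqrt{28618 + x} = \sqrt{28618 + 1} = \sqrt{28619}$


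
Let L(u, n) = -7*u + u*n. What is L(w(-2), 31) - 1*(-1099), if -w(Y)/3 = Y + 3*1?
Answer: 1027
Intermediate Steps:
w(Y) = -9 - 3*Y (w(Y) = -3*(Y + 3*1) = -3*(Y + 3) = -3*(3 + Y) = -9 - 3*Y)
L(u, n) = -7*u + n*u
L(w(-2), 31) - 1*(-1099) = (-9 - 3*(-2))*(-7 + 31) - 1*(-1099) = (-9 + 6)*24 + 1099 = -3*24 + 1099 = -72 + 1099 = 1027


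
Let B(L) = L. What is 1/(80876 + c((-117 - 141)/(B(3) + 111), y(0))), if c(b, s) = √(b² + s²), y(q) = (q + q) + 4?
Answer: 29196236/2361274775111 - 95*√305/2361274775111 ≈ 1.2364e-5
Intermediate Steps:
y(q) = 4 + 2*q (y(q) = 2*q + 4 = 4 + 2*q)
1/(80876 + c((-117 - 141)/(B(3) + 111), y(0))) = 1/(80876 + √(((-117 - 141)/(3 + 111))² + (4 + 2*0)²)) = 1/(80876 + √((-258/114)² + (4 + 0)²)) = 1/(80876 + √((-258*1/114)² + 4²)) = 1/(80876 + √((-43/19)² + 16)) = 1/(80876 + √(1849/361 + 16)) = 1/(80876 + √(7625/361)) = 1/(80876 + 5*√305/19)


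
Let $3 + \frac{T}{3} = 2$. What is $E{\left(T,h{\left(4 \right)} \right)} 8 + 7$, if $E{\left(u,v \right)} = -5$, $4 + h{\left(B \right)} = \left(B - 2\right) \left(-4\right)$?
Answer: $-33$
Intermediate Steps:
$T = -3$ ($T = -9 + 3 \cdot 2 = -9 + 6 = -3$)
$h{\left(B \right)} = 4 - 4 B$ ($h{\left(B \right)} = -4 + \left(B - 2\right) \left(-4\right) = -4 + \left(-2 + B\right) \left(-4\right) = -4 - \left(-8 + 4 B\right) = 4 - 4 B$)
$E{\left(T,h{\left(4 \right)} \right)} 8 + 7 = \left(-5\right) 8 + 7 = -40 + 7 = -33$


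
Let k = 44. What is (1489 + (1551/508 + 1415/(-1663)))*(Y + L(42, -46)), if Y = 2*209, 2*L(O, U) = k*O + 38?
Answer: 1714551936289/844804 ≈ 2.0295e+6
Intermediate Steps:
L(O, U) = 19 + 22*O (L(O, U) = (44*O + 38)/2 = (38 + 44*O)/2 = 19 + 22*O)
Y = 418
(1489 + (1551/508 + 1415/(-1663)))*(Y + L(42, -46)) = (1489 + (1551/508 + 1415/(-1663)))*(418 + (19 + 22*42)) = (1489 + (1551*(1/508) + 1415*(-1/1663)))*(418 + (19 + 924)) = (1489 + (1551/508 - 1415/1663))*(418 + 943) = (1489 + 1860493/844804)*1361 = (1259773649/844804)*1361 = 1714551936289/844804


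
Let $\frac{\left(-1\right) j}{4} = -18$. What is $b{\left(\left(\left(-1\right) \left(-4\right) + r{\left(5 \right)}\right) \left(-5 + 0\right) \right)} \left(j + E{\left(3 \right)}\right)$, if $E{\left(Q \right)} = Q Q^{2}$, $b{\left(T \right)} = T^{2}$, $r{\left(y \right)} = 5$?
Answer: $200475$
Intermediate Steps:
$j = 72$ ($j = \left(-4\right) \left(-18\right) = 72$)
$E{\left(Q \right)} = Q^{3}$
$b{\left(\left(\left(-1\right) \left(-4\right) + r{\left(5 \right)}\right) \left(-5 + 0\right) \right)} \left(j + E{\left(3 \right)}\right) = \left(\left(\left(-1\right) \left(-4\right) + 5\right) \left(-5 + 0\right)\right)^{2} \left(72 + 3^{3}\right) = \left(\left(4 + 5\right) \left(-5\right)\right)^{2} \left(72 + 27\right) = \left(9 \left(-5\right)\right)^{2} \cdot 99 = \left(-45\right)^{2} \cdot 99 = 2025 \cdot 99 = 200475$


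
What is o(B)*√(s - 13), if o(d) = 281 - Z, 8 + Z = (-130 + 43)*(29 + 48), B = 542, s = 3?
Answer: 6988*I*√10 ≈ 22098.0*I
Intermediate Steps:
Z = -6707 (Z = -8 + (-130 + 43)*(29 + 48) = -8 - 87*77 = -8 - 6699 = -6707)
o(d) = 6988 (o(d) = 281 - 1*(-6707) = 281 + 6707 = 6988)
o(B)*√(s - 13) = 6988*√(3 - 13) = 6988*√(-10) = 6988*(I*√10) = 6988*I*√10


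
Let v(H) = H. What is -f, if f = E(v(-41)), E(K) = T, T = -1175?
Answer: 1175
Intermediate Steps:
E(K) = -1175
f = -1175
-f = -1*(-1175) = 1175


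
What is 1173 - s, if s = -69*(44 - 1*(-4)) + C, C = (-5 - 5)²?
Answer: 4385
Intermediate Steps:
C = 100 (C = (-10)² = 100)
s = -3212 (s = -69*(44 - 1*(-4)) + 100 = -69*(44 + 4) + 100 = -69*48 + 100 = -3312 + 100 = -3212)
1173 - s = 1173 - 1*(-3212) = 1173 + 3212 = 4385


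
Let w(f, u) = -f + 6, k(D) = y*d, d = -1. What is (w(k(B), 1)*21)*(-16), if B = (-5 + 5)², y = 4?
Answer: -3360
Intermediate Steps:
B = 0 (B = 0² = 0)
k(D) = -4 (k(D) = 4*(-1) = -4)
w(f, u) = 6 - f
(w(k(B), 1)*21)*(-16) = ((6 - 1*(-4))*21)*(-16) = ((6 + 4)*21)*(-16) = (10*21)*(-16) = 210*(-16) = -3360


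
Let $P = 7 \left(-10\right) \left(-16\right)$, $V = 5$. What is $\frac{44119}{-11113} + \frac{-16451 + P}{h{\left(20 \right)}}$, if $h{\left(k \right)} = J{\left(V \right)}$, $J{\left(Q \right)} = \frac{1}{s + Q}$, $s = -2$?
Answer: $- \frac{511164328}{11113} \approx -45997.0$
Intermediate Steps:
$J{\left(Q \right)} = \frac{1}{-2 + Q}$
$h{\left(k \right)} = \frac{1}{3}$ ($h{\left(k \right)} = \frac{1}{-2 + 5} = \frac{1}{3}$)
$P = 1120$ ($P = \left(-70\right) \left(-16\right) = 1120$)
$\frac{44119}{-11113} + \frac{-16451 + P}{h{\left(20 \right)}} = \frac{44119}{-11113} + \left(-16451 + 1120\right) \frac{1}{\frac{1}{3}} = 44119 \left(- \frac{1}{11113}\right) - 45993 = - \frac{44119}{11113} - 45993 = - \frac{511164328}{11113}$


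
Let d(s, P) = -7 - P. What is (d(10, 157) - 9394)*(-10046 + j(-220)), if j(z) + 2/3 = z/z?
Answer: 96016482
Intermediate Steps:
j(z) = 1/3 (j(z) = -2/3 + z/z = -2/3 + 1 = 1/3)
(d(10, 157) - 9394)*(-10046 + j(-220)) = ((-7 - 1*157) - 9394)*(-10046 + 1/3) = ((-7 - 157) - 9394)*(-30137/3) = (-164 - 9394)*(-30137/3) = -9558*(-30137/3) = 96016482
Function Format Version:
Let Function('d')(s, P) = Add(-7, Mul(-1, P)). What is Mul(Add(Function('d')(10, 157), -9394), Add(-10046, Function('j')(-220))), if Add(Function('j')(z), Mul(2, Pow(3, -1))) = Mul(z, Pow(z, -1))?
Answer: 96016482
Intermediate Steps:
Function('j')(z) = Rational(1, 3) (Function('j')(z) = Add(Rational(-2, 3), Mul(z, Pow(z, -1))) = Add(Rational(-2, 3), 1) = Rational(1, 3))
Mul(Add(Function('d')(10, 157), -9394), Add(-10046, Function('j')(-220))) = Mul(Add(Add(-7, Mul(-1, 157)), -9394), Add(-10046, Rational(1, 3))) = Mul(Add(Add(-7, -157), -9394), Rational(-30137, 3)) = Mul(Add(-164, -9394), Rational(-30137, 3)) = Mul(-9558, Rational(-30137, 3)) = 96016482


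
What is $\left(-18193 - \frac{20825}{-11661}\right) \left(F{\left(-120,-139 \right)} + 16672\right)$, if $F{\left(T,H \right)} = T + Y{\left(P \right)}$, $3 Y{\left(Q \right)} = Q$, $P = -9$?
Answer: $- \frac{270038623204}{897} \approx -3.0105 \cdot 10^{8}$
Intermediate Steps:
$Y{\left(Q \right)} = \frac{Q}{3}$
$F{\left(T,H \right)} = -3 + T$ ($F{\left(T,H \right)} = T + \frac{1}{3} \left(-9\right) = T - 3 = -3 + T$)
$\left(-18193 - \frac{20825}{-11661}\right) \left(F{\left(-120,-139 \right)} + 16672\right) = \left(-18193 - \frac{20825}{-11661}\right) \left(\left(-3 - 120\right) + 16672\right) = \left(-18193 - - \frac{20825}{11661}\right) \left(-123 + 16672\right) = \left(-18193 + \frac{20825}{11661}\right) 16549 = \left(- \frac{212127748}{11661}\right) 16549 = - \frac{270038623204}{897}$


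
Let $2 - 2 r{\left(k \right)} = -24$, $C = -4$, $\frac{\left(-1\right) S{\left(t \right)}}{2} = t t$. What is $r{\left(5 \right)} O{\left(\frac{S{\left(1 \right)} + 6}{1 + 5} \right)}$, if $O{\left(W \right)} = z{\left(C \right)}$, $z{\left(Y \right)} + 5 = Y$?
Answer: $-117$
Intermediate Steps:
$S{\left(t \right)} = - 2 t^{2}$ ($S{\left(t \right)} = - 2 t t = - 2 t^{2}$)
$z{\left(Y \right)} = -5 + Y$
$r{\left(k \right)} = 13$ ($r{\left(k \right)} = 1 - -12 = 1 + 12 = 13$)
$O{\left(W \right)} = -9$ ($O{\left(W \right)} = -5 - 4 = -9$)
$r{\left(5 \right)} O{\left(\frac{S{\left(1 \right)} + 6}{1 + 5} \right)} = 13 \left(-9\right) = -117$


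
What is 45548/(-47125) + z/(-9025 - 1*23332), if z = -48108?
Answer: 3211712/6173375 ≈ 0.52025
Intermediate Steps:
45548/(-47125) + z/(-9025 - 1*23332) = 45548/(-47125) - 48108/(-9025 - 1*23332) = 45548*(-1/47125) - 48108/(-9025 - 23332) = -45548/47125 - 48108/(-32357) = -45548/47125 - 48108*(-1/32357) = -45548/47125 + 2532/1703 = 3211712/6173375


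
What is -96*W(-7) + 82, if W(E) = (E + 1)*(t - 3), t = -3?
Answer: -3374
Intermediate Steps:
W(E) = -6 - 6*E (W(E) = (E + 1)*(-3 - 3) = (1 + E)*(-6) = -6 - 6*E)
-96*W(-7) + 82 = -96*(-6 - 6*(-7)) + 82 = -96*(-6 + 42) + 82 = -96*36 + 82 = -3456 + 82 = -3374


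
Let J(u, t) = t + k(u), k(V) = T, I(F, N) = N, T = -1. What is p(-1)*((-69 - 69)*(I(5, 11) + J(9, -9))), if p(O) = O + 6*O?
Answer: 966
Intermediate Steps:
k(V) = -1
p(O) = 7*O
J(u, t) = -1 + t (J(u, t) = t - 1 = -1 + t)
p(-1)*((-69 - 69)*(I(5, 11) + J(9, -9))) = (7*(-1))*((-69 - 69)*(11 + (-1 - 9))) = -(-966)*(11 - 10) = -(-966) = -7*(-138) = 966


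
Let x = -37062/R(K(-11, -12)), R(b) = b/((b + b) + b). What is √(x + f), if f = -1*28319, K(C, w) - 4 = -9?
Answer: I*√139505 ≈ 373.5*I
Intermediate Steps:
K(C, w) = -5 (K(C, w) = 4 - 9 = -5)
R(b) = ⅓ (R(b) = b/(2*b + b) = b/((3*b)) = b*(1/(3*b)) = ⅓)
x = -111186 (x = -37062/⅓ = -37062*3 = -111186)
f = -28319
√(x + f) = √(-111186 - 28319) = √(-139505) = I*√139505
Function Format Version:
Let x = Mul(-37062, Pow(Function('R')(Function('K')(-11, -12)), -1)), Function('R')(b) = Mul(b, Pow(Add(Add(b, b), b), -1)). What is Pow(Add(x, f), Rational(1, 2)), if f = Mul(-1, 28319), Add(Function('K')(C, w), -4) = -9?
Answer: Mul(I, Pow(139505, Rational(1, 2))) ≈ Mul(373.50, I)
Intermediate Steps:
Function('K')(C, w) = -5 (Function('K')(C, w) = Add(4, -9) = -5)
Function('R')(b) = Rational(1, 3) (Function('R')(b) = Mul(b, Pow(Add(Mul(2, b), b), -1)) = Mul(b, Pow(Mul(3, b), -1)) = Mul(b, Mul(Rational(1, 3), Pow(b, -1))) = Rational(1, 3))
x = -111186 (x = Mul(-37062, Pow(Rational(1, 3), -1)) = Mul(-37062, 3) = -111186)
f = -28319
Pow(Add(x, f), Rational(1, 2)) = Pow(Add(-111186, -28319), Rational(1, 2)) = Pow(-139505, Rational(1, 2)) = Mul(I, Pow(139505, Rational(1, 2)))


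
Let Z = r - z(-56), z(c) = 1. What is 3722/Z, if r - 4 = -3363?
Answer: -1861/1680 ≈ -1.1077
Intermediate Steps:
r = -3359 (r = 4 - 3363 = -3359)
Z = -3360 (Z = -3359 - 1*1 = -3359 - 1 = -3360)
3722/Z = 3722/(-3360) = 3722*(-1/3360) = -1861/1680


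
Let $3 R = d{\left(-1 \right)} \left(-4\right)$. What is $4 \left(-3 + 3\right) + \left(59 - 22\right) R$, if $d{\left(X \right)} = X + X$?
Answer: $\frac{296}{3} \approx 98.667$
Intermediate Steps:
$d{\left(X \right)} = 2 X$
$R = \frac{8}{3}$ ($R = \frac{2 \left(-1\right) \left(-4\right)}{3} = \frac{\left(-2\right) \left(-4\right)}{3} = \frac{1}{3} \cdot 8 = \frac{8}{3} \approx 2.6667$)
$4 \left(-3 + 3\right) + \left(59 - 22\right) R = 4 \left(-3 + 3\right) + \left(59 - 22\right) \frac{8}{3} = 4 \cdot 0 + \left(59 - 22\right) \frac{8}{3} = 0 + 37 \cdot \frac{8}{3} = 0 + \frac{296}{3} = \frac{296}{3}$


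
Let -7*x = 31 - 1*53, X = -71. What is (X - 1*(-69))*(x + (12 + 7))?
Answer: -310/7 ≈ -44.286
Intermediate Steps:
x = 22/7 (x = -(31 - 1*53)/7 = -(31 - 53)/7 = -1/7*(-22) = 22/7 ≈ 3.1429)
(X - 1*(-69))*(x + (12 + 7)) = (-71 - 1*(-69))*(22/7 + (12 + 7)) = (-71 + 69)*(22/7 + 19) = -2*155/7 = -310/7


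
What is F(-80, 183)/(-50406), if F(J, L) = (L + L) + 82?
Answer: -224/25203 ≈ -0.0088878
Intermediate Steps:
F(J, L) = 82 + 2*L (F(J, L) = 2*L + 82 = 82 + 2*L)
F(-80, 183)/(-50406) = (82 + 2*183)/(-50406) = (82 + 366)*(-1/50406) = 448*(-1/50406) = -224/25203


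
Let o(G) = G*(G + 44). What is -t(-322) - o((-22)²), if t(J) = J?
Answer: -255230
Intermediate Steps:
o(G) = G*(44 + G)
-t(-322) - o((-22)²) = -1*(-322) - (-22)²*(44 + (-22)²) = 322 - 484*(44 + 484) = 322 - 484*528 = 322 - 1*255552 = 322 - 255552 = -255230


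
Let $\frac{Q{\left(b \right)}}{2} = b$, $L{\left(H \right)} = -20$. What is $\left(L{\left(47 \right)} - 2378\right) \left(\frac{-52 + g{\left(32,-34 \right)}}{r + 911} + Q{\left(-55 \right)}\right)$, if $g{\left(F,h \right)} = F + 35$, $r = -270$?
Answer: $\frac{169047010}{641} \approx 2.6372 \cdot 10^{5}$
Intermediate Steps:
$g{\left(F,h \right)} = 35 + F$
$Q{\left(b \right)} = 2 b$
$\left(L{\left(47 \right)} - 2378\right) \left(\frac{-52 + g{\left(32,-34 \right)}}{r + 911} + Q{\left(-55 \right)}\right) = \left(-20 - 2378\right) \left(\frac{-52 + \left(35 + 32\right)}{-270 + 911} + 2 \left(-55\right)\right) = - 2398 \left(\frac{-52 + 67}{641} - 110\right) = - 2398 \left(15 \cdot \frac{1}{641} - 110\right) = - 2398 \left(\frac{15}{641} - 110\right) = \left(-2398\right) \left(- \frac{70495}{641}\right) = \frac{169047010}{641}$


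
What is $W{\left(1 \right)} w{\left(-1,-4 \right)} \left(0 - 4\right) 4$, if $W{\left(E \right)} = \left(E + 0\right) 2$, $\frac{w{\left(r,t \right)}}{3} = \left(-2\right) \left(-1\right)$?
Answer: $-192$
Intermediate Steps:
$w{\left(r,t \right)} = 6$ ($w{\left(r,t \right)} = 3 \left(\left(-2\right) \left(-1\right)\right) = 3 \cdot 2 = 6$)
$W{\left(E \right)} = 2 E$ ($W{\left(E \right)} = E 2 = 2 E$)
$W{\left(1 \right)} w{\left(-1,-4 \right)} \left(0 - 4\right) 4 = 2 \cdot 1 \cdot 6 \left(0 - 4\right) 4 = 2 \cdot 6 \left(\left(-4\right) 4\right) = 12 \left(-16\right) = -192$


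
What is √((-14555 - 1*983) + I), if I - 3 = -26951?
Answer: I*√42486 ≈ 206.12*I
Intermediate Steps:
I = -26948 (I = 3 - 26951 = -26948)
√((-14555 - 1*983) + I) = √((-14555 - 1*983) - 26948) = √((-14555 - 983) - 26948) = √(-15538 - 26948) = √(-42486) = I*√42486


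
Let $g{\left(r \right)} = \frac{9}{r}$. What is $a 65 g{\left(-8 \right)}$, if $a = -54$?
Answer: $\frac{15795}{4} \approx 3948.8$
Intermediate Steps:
$a 65 g{\left(-8 \right)} = \left(-54\right) 65 \frac{9}{-8} = - 3510 \cdot 9 \left(- \frac{1}{8}\right) = \left(-3510\right) \left(- \frac{9}{8}\right) = \frac{15795}{4}$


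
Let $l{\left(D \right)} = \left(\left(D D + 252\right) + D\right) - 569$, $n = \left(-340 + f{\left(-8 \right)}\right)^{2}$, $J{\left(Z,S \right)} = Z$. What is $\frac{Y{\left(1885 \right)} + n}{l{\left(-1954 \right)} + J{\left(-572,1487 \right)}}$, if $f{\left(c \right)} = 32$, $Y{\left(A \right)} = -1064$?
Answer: $\frac{13400}{545039} \approx 0.024585$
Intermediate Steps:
$n = 94864$ ($n = \left(-340 + 32\right)^{2} = \left(-308\right)^{2} = 94864$)
$l{\left(D \right)} = -317 + D + D^{2}$ ($l{\left(D \right)} = \left(\left(D^{2} + 252\right) + D\right) - 569 = \left(\left(252 + D^{2}\right) + D\right) - 569 = \left(252 + D + D^{2}\right) - 569 = -317 + D + D^{2}$)
$\frac{Y{\left(1885 \right)} + n}{l{\left(-1954 \right)} + J{\left(-572,1487 \right)}} = \frac{-1064 + 94864}{\left(-317 - 1954 + \left(-1954\right)^{2}\right) - 572} = \frac{93800}{\left(-317 - 1954 + 3818116\right) - 572} = \frac{93800}{3815845 - 572} = \frac{93800}{3815273} = 93800 \cdot \frac{1}{3815273} = \frac{13400}{545039}$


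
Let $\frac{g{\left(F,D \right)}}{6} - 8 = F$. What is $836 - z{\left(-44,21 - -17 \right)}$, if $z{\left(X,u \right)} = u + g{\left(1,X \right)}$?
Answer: $744$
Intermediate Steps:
$g{\left(F,D \right)} = 48 + 6 F$
$z{\left(X,u \right)} = 54 + u$ ($z{\left(X,u \right)} = u + \left(48 + 6 \cdot 1\right) = u + \left(48 + 6\right) = u + 54 = 54 + u$)
$836 - z{\left(-44,21 - -17 \right)} = 836 - \left(54 + \left(21 - -17\right)\right) = 836 - \left(54 + \left(21 + 17\right)\right) = 836 - \left(54 + 38\right) = 836 - 92 = 744$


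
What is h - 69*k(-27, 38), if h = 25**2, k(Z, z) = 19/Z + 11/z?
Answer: 223525/342 ≈ 653.58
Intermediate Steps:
k(Z, z) = 11/z + 19/Z
h = 625
h - 69*k(-27, 38) = 625 - 69*(11/38 + 19/(-27)) = 625 - 69*(11*(1/38) + 19*(-1/27)) = 625 - 69*(11/38 - 19/27) = 625 - 69*(-425/1026) = 625 + 9775/342 = 223525/342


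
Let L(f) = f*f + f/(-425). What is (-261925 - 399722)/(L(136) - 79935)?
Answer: 16541175/1535983 ≈ 10.769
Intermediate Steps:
L(f) = f² - f/425 (L(f) = f² + f*(-1/425) = f² - f/425)
(-261925 - 399722)/(L(136) - 79935) = (-261925 - 399722)/(136*(-1/425 + 136) - 79935) = -661647/(136*(57799/425) - 79935) = -661647/(462392/25 - 79935) = -661647/(-1535983/25) = -661647*(-25/1535983) = 16541175/1535983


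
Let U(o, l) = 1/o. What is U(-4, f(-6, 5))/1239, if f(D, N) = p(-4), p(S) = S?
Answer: -1/4956 ≈ -0.00020178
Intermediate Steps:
f(D, N) = -4
U(-4, f(-6, 5))/1239 = 1/(-4*1239) = -¼*1/1239 = -1/4956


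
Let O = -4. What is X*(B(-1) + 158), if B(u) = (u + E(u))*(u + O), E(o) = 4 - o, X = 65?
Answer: 8970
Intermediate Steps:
B(u) = -16 + 4*u (B(u) = (u + (4 - u))*(u - 4) = 4*(-4 + u) = -16 + 4*u)
X*(B(-1) + 158) = 65*((-16 + 4*(-1)) + 158) = 65*((-16 - 4) + 158) = 65*(-20 + 158) = 65*138 = 8970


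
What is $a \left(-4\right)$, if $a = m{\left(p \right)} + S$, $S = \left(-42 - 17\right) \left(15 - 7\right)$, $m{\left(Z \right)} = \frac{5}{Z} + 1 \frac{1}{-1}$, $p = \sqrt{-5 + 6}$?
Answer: $1872$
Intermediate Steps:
$p = 1$ ($p = \sqrt{1} = 1$)
$m{\left(Z \right)} = -1 + \frac{5}{Z}$ ($m{\left(Z \right)} = \frac{5}{Z} + 1 \left(-1\right) = \frac{5}{Z} - 1 = -1 + \frac{5}{Z}$)
$S = -472$ ($S = \left(-59\right) 8 = -472$)
$a = -468$ ($a = \frac{5 - 1}{1} - 472 = 1 \left(5 - 1\right) - 472 = 1 \cdot 4 - 472 = 4 - 472 = -468$)
$a \left(-4\right) = \left(-468\right) \left(-4\right) = 1872$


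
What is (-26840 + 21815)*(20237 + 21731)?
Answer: -210889200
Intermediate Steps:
(-26840 + 21815)*(20237 + 21731) = -5025*41968 = -210889200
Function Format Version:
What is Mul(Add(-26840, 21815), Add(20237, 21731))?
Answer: -210889200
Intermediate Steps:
Mul(Add(-26840, 21815), Add(20237, 21731)) = Mul(-5025, 41968) = -210889200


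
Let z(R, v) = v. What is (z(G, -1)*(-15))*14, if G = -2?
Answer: 210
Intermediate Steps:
(z(G, -1)*(-15))*14 = -1*(-15)*14 = 15*14 = 210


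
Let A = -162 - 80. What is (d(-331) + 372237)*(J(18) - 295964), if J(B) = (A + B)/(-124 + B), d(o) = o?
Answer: -5833710077880/53 ≈ -1.1007e+11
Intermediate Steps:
A = -242
J(B) = (-242 + B)/(-124 + B)
(d(-331) + 372237)*(J(18) - 295964) = (-331 + 372237)*((-242 + 18)/(-124 + 18) - 295964) = 371906*(-224/(-106) - 295964) = 371906*(-1/106*(-224) - 295964) = 371906*(112/53 - 295964) = 371906*(-15685980/53) = -5833710077880/53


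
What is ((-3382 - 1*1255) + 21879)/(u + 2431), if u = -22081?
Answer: -8621/9825 ≈ -0.87746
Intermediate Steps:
((-3382 - 1*1255) + 21879)/(u + 2431) = ((-3382 - 1*1255) + 21879)/(-22081 + 2431) = ((-3382 - 1255) + 21879)/(-19650) = (-4637 + 21879)*(-1/19650) = 17242*(-1/19650) = -8621/9825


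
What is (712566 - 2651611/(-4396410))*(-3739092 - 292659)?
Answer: -4210135741917831307/1465470 ≈ -2.8729e+12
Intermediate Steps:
(712566 - 2651611/(-4396410))*(-3739092 - 292659) = (712566 - 2651611*(-1/4396410))*(-4031751) = (712566 + 2651611/4396410)*(-4031751) = (3132734939671/4396410)*(-4031751) = -4210135741917831307/1465470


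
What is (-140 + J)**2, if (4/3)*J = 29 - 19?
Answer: 70225/4 ≈ 17556.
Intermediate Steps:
J = 15/2 (J = 3*(29 - 19)/4 = (3/4)*10 = 15/2 ≈ 7.5000)
(-140 + J)**2 = (-140 + 15/2)**2 = (-265/2)**2 = 70225/4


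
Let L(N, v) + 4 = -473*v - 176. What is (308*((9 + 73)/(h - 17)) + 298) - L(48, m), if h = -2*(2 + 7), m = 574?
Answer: 1356292/5 ≈ 2.7126e+5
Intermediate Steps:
L(N, v) = -180 - 473*v (L(N, v) = -4 + (-473*v - 176) = -4 + (-176 - 473*v) = -180 - 473*v)
h = -18 (h = -2*9 = -18)
(308*((9 + 73)/(h - 17)) + 298) - L(48, m) = (308*((9 + 73)/(-18 - 17)) + 298) - (-180 - 473*574) = (308*(82/(-35)) + 298) - (-180 - 271502) = (308*(82*(-1/35)) + 298) - 1*(-271682) = (308*(-82/35) + 298) + 271682 = (-3608/5 + 298) + 271682 = -2118/5 + 271682 = 1356292/5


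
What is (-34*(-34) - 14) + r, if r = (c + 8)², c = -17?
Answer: 1223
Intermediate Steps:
r = 81 (r = (-17 + 8)² = (-9)² = 81)
(-34*(-34) - 14) + r = (-34*(-34) - 14) + 81 = (1156 - 14) + 81 = 1142 + 81 = 1223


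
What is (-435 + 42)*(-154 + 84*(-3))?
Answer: 159558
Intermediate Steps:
(-435 + 42)*(-154 + 84*(-3)) = -393*(-154 - 252) = -393*(-406) = 159558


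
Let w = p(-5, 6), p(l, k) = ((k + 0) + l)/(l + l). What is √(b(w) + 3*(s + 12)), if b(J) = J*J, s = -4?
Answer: 49/10 ≈ 4.9000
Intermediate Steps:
p(l, k) = (k + l)/(2*l) (p(l, k) = (k + l)/((2*l)) = (k + l)*(1/(2*l)) = (k + l)/(2*l))
w = -⅒ (w = (½)*(6 - 5)/(-5) = (½)*(-⅕)*1 = -⅒ ≈ -0.10000)
b(J) = J²
√(b(w) + 3*(s + 12)) = √((-⅒)² + 3*(-4 + 12)) = √(1/100 + 3*8) = √(1/100 + 24) = √(2401/100) = 49/10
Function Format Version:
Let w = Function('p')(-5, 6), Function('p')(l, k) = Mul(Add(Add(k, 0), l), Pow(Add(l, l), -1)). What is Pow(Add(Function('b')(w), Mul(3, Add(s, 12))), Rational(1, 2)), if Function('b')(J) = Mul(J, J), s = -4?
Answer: Rational(49, 10) ≈ 4.9000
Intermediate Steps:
Function('p')(l, k) = Mul(Rational(1, 2), Pow(l, -1), Add(k, l)) (Function('p')(l, k) = Mul(Add(k, l), Pow(Mul(2, l), -1)) = Mul(Add(k, l), Mul(Rational(1, 2), Pow(l, -1))) = Mul(Rational(1, 2), Pow(l, -1), Add(k, l)))
w = Rational(-1, 10) (w = Mul(Rational(1, 2), Pow(-5, -1), Add(6, -5)) = Mul(Rational(1, 2), Rational(-1, 5), 1) = Rational(-1, 10) ≈ -0.10000)
Function('b')(J) = Pow(J, 2)
Pow(Add(Function('b')(w), Mul(3, Add(s, 12))), Rational(1, 2)) = Pow(Add(Pow(Rational(-1, 10), 2), Mul(3, Add(-4, 12))), Rational(1, 2)) = Pow(Add(Rational(1, 100), Mul(3, 8)), Rational(1, 2)) = Pow(Add(Rational(1, 100), 24), Rational(1, 2)) = Pow(Rational(2401, 100), Rational(1, 2)) = Rational(49, 10)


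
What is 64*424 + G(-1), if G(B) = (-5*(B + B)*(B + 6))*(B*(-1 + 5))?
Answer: 26936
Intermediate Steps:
G(B) = -40*B²*(6 + B) (G(B) = (-5*2*B*(6 + B))*(B*4) = (-10*B*(6 + B))*(4*B) = -40*B²*(6 + B))
64*424 + G(-1) = 64*424 + 40*(-1)²*(-6 - 1*(-1)) = 27136 + 40*1*(-6 + 1) = 27136 + 40*1*(-5) = 27136 - 200 = 26936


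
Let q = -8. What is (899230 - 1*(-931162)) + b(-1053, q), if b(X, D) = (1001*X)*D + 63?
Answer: 10262879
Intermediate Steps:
b(X, D) = 63 + 1001*D*X (b(X, D) = 1001*D*X + 63 = 63 + 1001*D*X)
(899230 - 1*(-931162)) + b(-1053, q) = (899230 - 1*(-931162)) + (63 + 1001*(-8)*(-1053)) = (899230 + 931162) + (63 + 8432424) = 1830392 + 8432487 = 10262879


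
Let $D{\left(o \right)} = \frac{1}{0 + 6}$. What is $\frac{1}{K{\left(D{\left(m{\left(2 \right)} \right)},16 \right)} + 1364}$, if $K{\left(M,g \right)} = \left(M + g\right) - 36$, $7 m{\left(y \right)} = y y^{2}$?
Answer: $\frac{6}{8065} \approx 0.00074396$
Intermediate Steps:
$m{\left(y \right)} = \frac{y^{3}}{7}$ ($m{\left(y \right)} = \frac{y y^{2}}{7} = \frac{y^{3}}{7}$)
$D{\left(o \right)} = \frac{1}{6}$
$K{\left(M,g \right)} = -36 + M + g$
$\frac{1}{K{\left(D{\left(m{\left(2 \right)} \right)},16 \right)} + 1364} = \frac{1}{\left(-36 + \frac{1}{6} + 16\right) + 1364} = \frac{1}{- \frac{119}{6} + 1364} = \frac{1}{\frac{8065}{6}} = \frac{6}{8065}$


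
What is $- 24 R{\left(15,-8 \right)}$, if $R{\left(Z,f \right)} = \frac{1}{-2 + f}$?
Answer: $\frac{12}{5} \approx 2.4$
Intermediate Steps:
$- 24 R{\left(15,-8 \right)} = - \frac{24}{-2 - 8} = - \frac{24}{-10} = \left(-24\right) \left(- \frac{1}{10}\right) = \frac{12}{5}$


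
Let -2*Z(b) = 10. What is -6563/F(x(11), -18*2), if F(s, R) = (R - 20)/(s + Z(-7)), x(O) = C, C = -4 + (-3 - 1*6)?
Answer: -59067/28 ≈ -2109.5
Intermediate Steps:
Z(b) = -5 (Z(b) = -½*10 = -5)
C = -13 (C = -4 + (-3 - 6) = -4 - 9 = -13)
x(O) = -13
F(s, R) = (-20 + R)/(-5 + s) (F(s, R) = (R - 20)/(s - 5) = (-20 + R)/(-5 + s))
-6563/F(x(11), -18*2) = -6563*(-5 - 13)/(-20 - 18*2) = -6563*(-18/(-20 - 36)) = -6563/((-1/18*(-56))) = -6563/28/9 = -6563*9/28 = -59067/28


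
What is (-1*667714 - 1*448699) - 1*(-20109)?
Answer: -1096304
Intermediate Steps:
(-1*667714 - 1*448699) - 1*(-20109) = (-667714 - 448699) + 20109 = -1116413 + 20109 = -1096304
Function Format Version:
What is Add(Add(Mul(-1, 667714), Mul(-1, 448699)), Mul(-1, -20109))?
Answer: -1096304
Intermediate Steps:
Add(Add(Mul(-1, 667714), Mul(-1, 448699)), Mul(-1, -20109)) = Add(Add(-667714, -448699), 20109) = Add(-1116413, 20109) = -1096304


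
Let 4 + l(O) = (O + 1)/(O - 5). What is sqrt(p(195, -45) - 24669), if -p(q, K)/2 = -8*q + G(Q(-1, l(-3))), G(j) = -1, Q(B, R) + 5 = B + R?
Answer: I*sqrt(21547) ≈ 146.79*I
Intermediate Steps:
l(O) = -4 + (1 + O)/(-5 + O) (l(O) = -4 + (O + 1)/(O - 5) = -4 + (1 + O)/(-5 + O))
Q(B, R) = -5 + B + R (Q(B, R) = -5 + (B + R) = -5 + B + R)
p(q, K) = 2 + 16*q (p(q, K) = -2*(-8*q - 1) = -2*(-1 - 8*q) = 2 + 16*q)
sqrt(p(195, -45) - 24669) = sqrt((2 + 16*195) - 24669) = sqrt((2 + 3120) - 24669) = sqrt(3122 - 24669) = sqrt(-21547) = I*sqrt(21547)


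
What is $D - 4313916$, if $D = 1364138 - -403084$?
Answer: $-2546694$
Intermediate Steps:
$D = 1767222$ ($D = 1364138 + 403084 = 1767222$)
$D - 4313916 = 1767222 - 4313916 = -2546694$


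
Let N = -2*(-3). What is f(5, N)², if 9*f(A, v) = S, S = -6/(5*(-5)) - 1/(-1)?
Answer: 961/50625 ≈ 0.018983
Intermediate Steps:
N = 6
S = 31/25 (S = -6/(-25) - 1*(-1) = -6*(-1/25) + 1 = 6/25 + 1 = 31/25 ≈ 1.2400)
f(A, v) = 31/225 (f(A, v) = (⅑)*(31/25) = 31/225)
f(5, N)² = (31/225)² = 961/50625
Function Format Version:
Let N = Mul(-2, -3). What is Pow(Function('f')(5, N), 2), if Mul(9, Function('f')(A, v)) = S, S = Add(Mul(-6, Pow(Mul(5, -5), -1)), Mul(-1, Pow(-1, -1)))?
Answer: Rational(961, 50625) ≈ 0.018983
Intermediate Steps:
N = 6
S = Rational(31, 25) (S = Add(Mul(-6, Pow(-25, -1)), Mul(-1, -1)) = Add(Mul(-6, Rational(-1, 25)), 1) = Add(Rational(6, 25), 1) = Rational(31, 25) ≈ 1.2400)
Function('f')(A, v) = Rational(31, 225) (Function('f')(A, v) = Mul(Rational(1, 9), Rational(31, 25)) = Rational(31, 225))
Pow(Function('f')(5, N), 2) = Pow(Rational(31, 225), 2) = Rational(961, 50625)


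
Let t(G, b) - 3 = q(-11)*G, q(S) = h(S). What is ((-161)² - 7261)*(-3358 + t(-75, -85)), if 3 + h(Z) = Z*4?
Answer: 3172200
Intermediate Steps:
h(Z) = -3 + 4*Z (h(Z) = -3 + Z*4 = -3 + 4*Z)
q(S) = -3 + 4*S
t(G, b) = 3 - 47*G (t(G, b) = 3 + (-3 + 4*(-11))*G = 3 + (-3 - 44)*G = 3 - 47*G)
((-161)² - 7261)*(-3358 + t(-75, -85)) = ((-161)² - 7261)*(-3358 + (3 - 47*(-75))) = (25921 - 7261)*(-3358 + (3 + 3525)) = 18660*(-3358 + 3528) = 18660*170 = 3172200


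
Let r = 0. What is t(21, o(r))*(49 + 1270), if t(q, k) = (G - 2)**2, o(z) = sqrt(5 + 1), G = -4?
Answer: 47484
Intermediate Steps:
o(z) = sqrt(6)
t(q, k) = 36 (t(q, k) = (-4 - 2)**2 = (-6)**2 = 36)
t(21, o(r))*(49 + 1270) = 36*(49 + 1270) = 36*1319 = 47484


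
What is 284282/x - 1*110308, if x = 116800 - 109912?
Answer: -379758611/3444 ≈ -1.1027e+5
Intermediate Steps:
x = 6888
284282/x - 1*110308 = 284282/6888 - 1*110308 = 284282*(1/6888) - 110308 = 142141/3444 - 110308 = -379758611/3444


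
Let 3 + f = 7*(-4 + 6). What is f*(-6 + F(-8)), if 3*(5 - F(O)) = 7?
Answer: -110/3 ≈ -36.667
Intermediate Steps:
F(O) = 8/3 (F(O) = 5 - ⅓*7 = 5 - 7/3 = 8/3)
f = 11 (f = -3 + 7*(-4 + 6) = -3 + 7*2 = -3 + 14 = 11)
f*(-6 + F(-8)) = 11*(-6 + 8/3) = 11*(-10/3) = -110/3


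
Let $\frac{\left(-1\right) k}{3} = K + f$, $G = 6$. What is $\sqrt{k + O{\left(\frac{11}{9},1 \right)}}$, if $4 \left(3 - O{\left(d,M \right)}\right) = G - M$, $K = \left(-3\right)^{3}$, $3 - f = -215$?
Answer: $\frac{i \sqrt{2285}}{2} \approx 23.901 i$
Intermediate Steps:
$f = 218$ ($f = 3 - -215 = 3 + 215 = 218$)
$K = -27$
$O{\left(d,M \right)} = \frac{3}{2} + \frac{M}{4}$ ($O{\left(d,M \right)} = 3 - \frac{6 - M}{4} = 3 + \left(- \frac{3}{2} + \frac{M}{4}\right) = \frac{3}{2} + \frac{M}{4}$)
$k = -573$ ($k = - 3 \left(-27 + 218\right) = \left(-3\right) 191 = -573$)
$\sqrt{k + O{\left(\frac{11}{9},1 \right)}} = \sqrt{-573 + \left(\frac{3}{2} + \frac{1}{4} \cdot 1\right)} = \sqrt{-573 + \left(\frac{3}{2} + \frac{1}{4}\right)} = \sqrt{-573 + \frac{7}{4}} = \sqrt{- \frac{2285}{4}} = \frac{i \sqrt{2285}}{2}$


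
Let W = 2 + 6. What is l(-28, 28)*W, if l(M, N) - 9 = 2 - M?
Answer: 312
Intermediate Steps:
l(M, N) = 11 - M (l(M, N) = 9 + (2 - M) = 11 - M)
W = 8
l(-28, 28)*W = (11 - 1*(-28))*8 = (11 + 28)*8 = 39*8 = 312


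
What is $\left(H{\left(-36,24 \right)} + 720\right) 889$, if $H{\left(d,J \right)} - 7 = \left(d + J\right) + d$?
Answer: $603631$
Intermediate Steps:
$H{\left(d,J \right)} = 7 + J + 2 d$ ($H{\left(d,J \right)} = 7 + \left(\left(d + J\right) + d\right) = 7 + \left(\left(J + d\right) + d\right) = 7 + \left(J + 2 d\right) = 7 + J + 2 d$)
$\left(H{\left(-36,24 \right)} + 720\right) 889 = \left(\left(7 + 24 + 2 \left(-36\right)\right) + 720\right) 889 = \left(\left(7 + 24 - 72\right) + 720\right) 889 = \left(-41 + 720\right) 889 = 679 \cdot 889 = 603631$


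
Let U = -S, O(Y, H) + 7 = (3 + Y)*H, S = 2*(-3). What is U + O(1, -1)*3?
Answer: -27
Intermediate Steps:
S = -6
O(Y, H) = -7 + H*(3 + Y) (O(Y, H) = -7 + (3 + Y)*H = -7 + H*(3 + Y))
U = 6 (U = -1*(-6) = 6)
U + O(1, -1)*3 = 6 + (-7 + 3*(-1) - 1*1)*3 = 6 + (-7 - 3 - 1)*3 = 6 - 11*3 = 6 - 33 = -27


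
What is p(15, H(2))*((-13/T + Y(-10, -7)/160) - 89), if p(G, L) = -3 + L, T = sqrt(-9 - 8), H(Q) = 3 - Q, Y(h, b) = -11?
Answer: 14251/80 - 26*I*sqrt(17)/17 ≈ 178.14 - 6.3059*I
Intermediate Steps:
T = I*sqrt(17) (T = sqrt(-17) = I*sqrt(17) ≈ 4.1231*I)
p(15, H(2))*((-13/T + Y(-10, -7)/160) - 89) = (-3 + (3 - 1*2))*((-13*(-I*sqrt(17)/17) - 11/160) - 89) = (-3 + (3 - 2))*((-(-13)*I*sqrt(17)/17 - 11*1/160) - 89) = (-3 + 1)*((13*I*sqrt(17)/17 - 11/160) - 89) = -2*((-11/160 + 13*I*sqrt(17)/17) - 89) = -2*(-14251/160 + 13*I*sqrt(17)/17) = 14251/80 - 26*I*sqrt(17)/17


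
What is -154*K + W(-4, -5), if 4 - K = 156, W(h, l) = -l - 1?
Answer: 23412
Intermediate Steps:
W(h, l) = -1 - l
K = -152 (K = 4 - 1*156 = 4 - 156 = -152)
-154*K + W(-4, -5) = -154*(-152) + (-1 - 1*(-5)) = 23408 + (-1 + 5) = 23408 + 4 = 23412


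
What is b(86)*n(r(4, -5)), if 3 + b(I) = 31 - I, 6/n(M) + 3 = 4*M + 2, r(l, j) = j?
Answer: 116/7 ≈ 16.571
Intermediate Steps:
n(M) = 6/(-1 + 4*M) (n(M) = 6/(-3 + (4*M + 2)) = 6/(-3 + (2 + 4*M)) = 6/(-1 + 4*M))
b(I) = 28 - I (b(I) = -3 + (31 - I) = 28 - I)
b(86)*n(r(4, -5)) = (28 - 1*86)*(6/(-1 + 4*(-5))) = (28 - 86)*(6/(-1 - 20)) = -348/(-21) = -348*(-1)/21 = -58*(-2/7) = 116/7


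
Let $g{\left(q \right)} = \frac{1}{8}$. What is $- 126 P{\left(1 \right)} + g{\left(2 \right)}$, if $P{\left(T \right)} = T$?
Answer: $- \frac{1007}{8} \approx -125.88$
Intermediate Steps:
$g{\left(q \right)} = \frac{1}{8}$
$- 126 P{\left(1 \right)} + g{\left(2 \right)} = \left(-126\right) 1 + \frac{1}{8} = -126 + \frac{1}{8} = - \frac{1007}{8}$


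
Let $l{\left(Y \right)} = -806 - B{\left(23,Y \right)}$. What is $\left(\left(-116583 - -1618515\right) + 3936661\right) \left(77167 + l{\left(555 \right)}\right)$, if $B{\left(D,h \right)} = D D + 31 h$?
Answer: $318848391811$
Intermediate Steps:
$B{\left(D,h \right)} = D^{2} + 31 h$
$l{\left(Y \right)} = -1335 - 31 Y$ ($l{\left(Y \right)} = -806 - \left(23^{2} + 31 Y\right) = -806 - \left(529 + 31 Y\right) = -1335 - 31 Y$)
$\left(\left(-116583 - -1618515\right) + 3936661\right) \left(77167 + l{\left(555 \right)}\right) = \left(\left(-116583 - -1618515\right) + 3936661\right) \left(77167 - 18540\right) = \left(\left(-116583 + 1618515\right) + 3936661\right) \left(77167 - 18540\right) = \left(1501932 + 3936661\right) \left(77167 - 18540\right) = 5438593 \cdot 58627 = 318848391811$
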